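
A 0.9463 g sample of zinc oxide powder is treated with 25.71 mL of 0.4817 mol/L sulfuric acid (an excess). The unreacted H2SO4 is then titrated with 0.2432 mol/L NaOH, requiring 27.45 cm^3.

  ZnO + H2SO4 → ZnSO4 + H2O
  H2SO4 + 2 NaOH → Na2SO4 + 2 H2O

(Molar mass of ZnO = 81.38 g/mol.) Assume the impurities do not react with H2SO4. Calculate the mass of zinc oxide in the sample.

0.7362 g

n(H2SO4) added = 0.02571 × 0.4817 = 0.01238 mol
n(NaOH) used in back-titration = 0.02745 × 0.2432 = 6.676 × 10^-3 mol
From the 1:2 ratio, n(H2SO4) left over = 1/2 × 6.676 × 10^-3 = 3.338 × 10^-3 mol
n(H2SO4) consumed by analyte = 0.01238 − 3.338 × 10^-3 = 9.047 × 10^-3 mol
n(ZnO) = 9.047 × 10^-3 mol (1:1 ratio)
mass of ZnO = 9.047 × 10^-3 × 81.38 = 0.7362 g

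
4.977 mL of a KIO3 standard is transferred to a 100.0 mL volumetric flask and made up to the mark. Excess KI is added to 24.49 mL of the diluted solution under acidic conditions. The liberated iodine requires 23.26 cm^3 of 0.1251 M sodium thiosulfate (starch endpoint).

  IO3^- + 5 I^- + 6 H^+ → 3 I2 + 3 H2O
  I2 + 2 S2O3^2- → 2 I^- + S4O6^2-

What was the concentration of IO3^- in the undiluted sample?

0.3979 M

n(S2O3^2-) = 0.02326 × 0.1251 = 2.910 × 10^-3 mol
n(I2) = n(S2O3^2-)/2 = 1.455 × 10^-3 mol
From the 1:3 ratio, n(IO3^-) in the aliquot = 1/3 × 1.455 × 10^-3 = 4.850 × 10^-4 mol
[IO3^-]_dilute = 4.850 × 10^-4 / 0.02449 = 0.01980 mol/L
[IO3^-]_original = 0.01980 × 100.0/4.977 = 0.3979 mol/L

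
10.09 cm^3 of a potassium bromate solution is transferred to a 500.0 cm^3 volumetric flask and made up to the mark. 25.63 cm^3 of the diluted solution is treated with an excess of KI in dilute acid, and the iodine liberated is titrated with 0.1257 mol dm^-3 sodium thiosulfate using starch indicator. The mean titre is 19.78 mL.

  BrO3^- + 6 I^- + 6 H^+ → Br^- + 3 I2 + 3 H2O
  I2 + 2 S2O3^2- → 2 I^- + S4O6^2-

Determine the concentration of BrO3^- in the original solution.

n(S2O3^2-) = 0.01978 × 0.1257 = 2.486 × 10^-3 mol
n(I2) = n(S2O3^2-)/2 = 1.243 × 10^-3 mol
From the 1:3 ratio, n(BrO3^-) in the aliquot = 1/3 × 1.243 × 10^-3 = 4.144 × 10^-4 mol
[BrO3^-]_dilute = 4.144 × 10^-4 / 0.02563 = 0.01617 mol/L
[BrO3^-]_original = 0.01617 × 500.0/10.09 = 0.8012 mol/L

0.8012 mol/L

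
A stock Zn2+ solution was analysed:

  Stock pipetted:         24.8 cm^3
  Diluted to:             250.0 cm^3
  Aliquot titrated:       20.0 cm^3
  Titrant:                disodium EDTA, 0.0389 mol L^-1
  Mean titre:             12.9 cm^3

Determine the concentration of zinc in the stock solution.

0.253 mol/L

Zn^2+ + EDTA^4- → [Zn(EDTA)]^2-
n(EDTA) = 0.0129 × 0.0389 = 5.02 × 10^-4 mol
n(Zn2+) in the aliquot = 5.02 × 10^-4 mol (1:1 ratio)
[Zn2+]_dilute = 5.02 × 10^-4 / 0.0200 = 0.0251 mol/L
Dilution factor = 250.0 / 24.8 = 10.08
[Zn2+]_stock = 0.0251 × 10.08 = 0.253 mol/L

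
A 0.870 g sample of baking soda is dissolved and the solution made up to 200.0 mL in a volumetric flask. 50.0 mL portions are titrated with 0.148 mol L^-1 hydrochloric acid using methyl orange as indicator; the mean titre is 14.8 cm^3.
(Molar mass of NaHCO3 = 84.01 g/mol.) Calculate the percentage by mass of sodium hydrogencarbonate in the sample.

84.6 %

NaHCO3 + HCl → NaCl + H2O + CO2
n(HCl) per titration = 0.0148 × 0.148 = 2.19 × 10^-3 mol
n(NaHCO3) in each aliquot = 2.19 × 10^-3 mol (1:1 ratio)
n(NaHCO3) in the whole flask = 2.19 × 10^-3 × 200.0/50.0 = 8.76 × 10^-3 mol
mass of NaHCO3 = 8.76 × 10^-3 × 84.01 = 0.736 g
% NaHCO3 = 0.736 / 0.870 × 100 = 84.6 %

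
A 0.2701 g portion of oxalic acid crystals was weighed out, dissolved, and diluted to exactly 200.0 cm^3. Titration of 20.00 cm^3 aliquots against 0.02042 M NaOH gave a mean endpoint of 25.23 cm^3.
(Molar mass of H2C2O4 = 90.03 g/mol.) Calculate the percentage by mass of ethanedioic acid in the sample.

85.86 %

H2C2O4 + 2 NaOH → Na2C2O4 + 2 H2O
n(NaOH) per titration = 0.02523 × 0.02042 = 5.152 × 10^-4 mol
From the 1:2 ratio, n(H2C2O4) in each aliquot = 1/2 × 5.152 × 10^-4 = 2.576 × 10^-4 mol
n(H2C2O4) in the whole flask = 2.576 × 10^-4 × 200.0/20.00 = 2.576 × 10^-3 mol
mass of H2C2O4 = 2.576 × 10^-3 × 90.03 = 0.2319 g
% H2C2O4 = 0.2319 / 0.2701 × 100 = 85.86 %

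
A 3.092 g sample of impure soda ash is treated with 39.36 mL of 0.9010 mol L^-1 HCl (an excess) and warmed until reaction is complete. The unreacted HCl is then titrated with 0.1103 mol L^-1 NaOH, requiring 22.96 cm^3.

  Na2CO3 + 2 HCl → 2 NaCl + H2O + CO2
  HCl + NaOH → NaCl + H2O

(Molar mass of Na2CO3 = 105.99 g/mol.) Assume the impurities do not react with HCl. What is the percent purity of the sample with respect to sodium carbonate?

n(HCl) added = 0.03936 × 0.9010 = 0.03546 mol
n(NaOH) used in back-titration = 0.02296 × 0.1103 = 2.532 × 10^-3 mol
n(HCl) left over = 2.532 × 10^-3 mol (1:1 ratio)
n(HCl) consumed by analyte = 0.03546 − 2.532 × 10^-3 = 0.03293 mol
From the 1:2 ratio, n(Na2CO3) = 1/2 × 0.03293 = 0.01647 mol
mass of Na2CO3 = 0.01647 × 105.99 = 1.745 g
% Na2CO3 = 1.745 / 3.092 × 100 = 56.44 %

56.44 %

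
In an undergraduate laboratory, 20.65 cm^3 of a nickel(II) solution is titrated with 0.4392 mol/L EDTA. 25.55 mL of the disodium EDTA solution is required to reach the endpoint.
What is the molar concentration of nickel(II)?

0.5434 mol/L

Ni^2+ + EDTA^4- → [Ni(EDTA)]^2-
n(EDTA) = 0.02555 L × 0.4392 mol/L = 0.01122 mol
n(Ni2+) = 0.01122 mol (1:1 mole ratio)
[Ni2+] = 0.01122 mol / 0.02065 L = 0.5434 mol/L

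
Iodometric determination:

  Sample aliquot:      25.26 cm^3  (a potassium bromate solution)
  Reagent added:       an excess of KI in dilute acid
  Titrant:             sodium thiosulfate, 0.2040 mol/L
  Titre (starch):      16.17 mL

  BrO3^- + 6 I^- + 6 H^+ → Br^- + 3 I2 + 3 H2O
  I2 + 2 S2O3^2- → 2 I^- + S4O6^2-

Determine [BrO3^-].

n(S2O3^2-) = 0.01617 × 0.2040 = 3.299 × 10^-3 mol
n(I2) = n(S2O3^2-)/2 = 1.649 × 10^-3 mol
From the 1:3 ratio, n(BrO3^-) in the aliquot = 1/3 × 1.649 × 10^-3 = 5.498 × 10^-4 mol
[BrO3^-] = 5.498 × 10^-4 / 0.02526 = 0.02176 mol/L

0.02176 mol/L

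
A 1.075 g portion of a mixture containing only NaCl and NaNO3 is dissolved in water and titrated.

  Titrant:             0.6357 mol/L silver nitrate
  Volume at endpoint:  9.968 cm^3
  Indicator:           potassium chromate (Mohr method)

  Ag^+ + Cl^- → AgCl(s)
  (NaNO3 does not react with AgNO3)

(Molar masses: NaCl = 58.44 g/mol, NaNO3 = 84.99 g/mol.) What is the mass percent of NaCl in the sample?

34.45 %

n(AgNO3) = 0.009968 × 0.6357 = 6.337 × 10^-3 mol
Let x = n(NaCl), y = n(NaNO3).
Titrant: 1x = 6.337 × 10^-3;  mass: 58.44x + 84.99y = 1.075
Solving, x = 6.337 × 10^-3 mol, y = 8.291 × 10^-3 mol
mass of NaCl = 6.337 × 10^-3 × 58.44 = 0.3703 g
% NaCl = 0.3703 / 1.075 × 100 = 34.45 %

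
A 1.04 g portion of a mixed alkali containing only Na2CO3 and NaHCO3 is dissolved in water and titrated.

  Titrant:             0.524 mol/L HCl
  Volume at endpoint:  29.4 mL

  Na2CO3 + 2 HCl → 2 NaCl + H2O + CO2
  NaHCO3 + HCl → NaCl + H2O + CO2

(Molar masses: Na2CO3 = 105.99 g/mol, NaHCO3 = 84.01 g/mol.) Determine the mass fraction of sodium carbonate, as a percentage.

41.8 %

n(HCl) = 0.0294 × 0.524 = 0.0154 mol
Let x = n(Na2CO3), y = n(NaHCO3).
Titrant: 2x + 1y = 0.0154;  mass: 105.99x + 84.01y = 1.04
Solving, x = 4.10 × 10^-3 mol, y = 7.21 × 10^-3 mol
mass of Na2CO3 = 4.10 × 10^-3 × 105.99 = 0.434 g
% Na2CO3 = 0.434 / 1.04 × 100 = 41.8 %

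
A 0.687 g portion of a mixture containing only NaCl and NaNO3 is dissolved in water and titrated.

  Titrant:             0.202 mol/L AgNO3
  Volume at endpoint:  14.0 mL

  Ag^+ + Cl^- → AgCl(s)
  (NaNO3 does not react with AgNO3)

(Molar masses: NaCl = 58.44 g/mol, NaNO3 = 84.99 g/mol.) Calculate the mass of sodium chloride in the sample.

0.165 g

n(AgNO3) = 0.0140 × 0.202 = 2.83 × 10^-3 mol
Let x = n(NaCl), y = n(NaNO3).
Titrant: 1x = 2.83 × 10^-3;  mass: 58.44x + 84.99y = 0.687
Solving, x = 2.83 × 10^-3 mol, y = 6.14 × 10^-3 mol
mass of NaCl = 2.83 × 10^-3 × 58.44 = 0.165 g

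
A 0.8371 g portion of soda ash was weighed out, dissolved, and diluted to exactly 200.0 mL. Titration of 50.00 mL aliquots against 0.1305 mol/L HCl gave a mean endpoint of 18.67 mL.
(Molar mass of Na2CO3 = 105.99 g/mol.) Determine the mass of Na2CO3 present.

0.5165 g

Na2CO3 + 2 HCl → 2 NaCl + H2O + CO2
n(HCl) per titration = 0.01867 × 0.1305 = 2.436 × 10^-3 mol
From the 1:2 ratio, n(Na2CO3) in each aliquot = 1/2 × 2.436 × 10^-3 = 1.218 × 10^-3 mol
n(Na2CO3) in the whole flask = 1.218 × 10^-3 × 200.0/50.00 = 4.873 × 10^-3 mol
mass of Na2CO3 = 4.873 × 10^-3 × 105.99 = 0.5165 g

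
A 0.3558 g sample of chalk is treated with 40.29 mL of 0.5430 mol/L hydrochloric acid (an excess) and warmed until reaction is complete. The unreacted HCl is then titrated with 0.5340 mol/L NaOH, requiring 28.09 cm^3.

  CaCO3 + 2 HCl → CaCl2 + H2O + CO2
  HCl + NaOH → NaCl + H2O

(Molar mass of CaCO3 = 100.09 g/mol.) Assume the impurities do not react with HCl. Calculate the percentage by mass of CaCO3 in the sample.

96.73 %

n(HCl) added = 0.04029 × 0.5430 = 0.02188 mol
n(NaOH) used in back-titration = 0.02809 × 0.5340 = 0.01500 mol
n(HCl) left over = 0.01500 mol (1:1 ratio)
n(HCl) consumed by analyte = 0.02188 − 0.01500 = 6.877 × 10^-3 mol
From the 1:2 ratio, n(CaCO3) = 1/2 × 6.877 × 10^-3 = 3.439 × 10^-3 mol
mass of CaCO3 = 3.439 × 10^-3 × 100.09 = 0.3442 g
% CaCO3 = 0.3442 / 0.3558 × 100 = 96.73 %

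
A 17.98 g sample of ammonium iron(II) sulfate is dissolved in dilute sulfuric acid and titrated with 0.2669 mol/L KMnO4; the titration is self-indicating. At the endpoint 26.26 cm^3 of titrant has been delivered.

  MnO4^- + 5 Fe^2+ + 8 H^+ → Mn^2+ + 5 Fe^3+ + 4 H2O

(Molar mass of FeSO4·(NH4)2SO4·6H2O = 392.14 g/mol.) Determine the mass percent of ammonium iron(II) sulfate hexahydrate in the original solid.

n(KMnO4) = 0.02626 L × 0.2669 mol/L = 7.009 × 10^-3 mol
From the 5:1 ratio, n(FeSO4·(NH4)2SO4·6H2O) = 5/1 × 7.009 × 10^-3 = 0.03504 mol
mass of FeSO4·(NH4)2SO4·6H2O = 0.03504 × 392.14 g/mol = 13.74 g
% FeSO4·(NH4)2SO4·6H2O = 13.74 / 17.98 × 100 = 76.43 %

76.43 %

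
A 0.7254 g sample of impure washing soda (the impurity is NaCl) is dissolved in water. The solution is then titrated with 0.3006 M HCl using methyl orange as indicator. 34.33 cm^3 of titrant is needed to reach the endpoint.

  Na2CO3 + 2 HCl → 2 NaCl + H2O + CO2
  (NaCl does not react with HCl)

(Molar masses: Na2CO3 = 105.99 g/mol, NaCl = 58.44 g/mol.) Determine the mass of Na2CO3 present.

0.5469 g

n(HCl) = 0.03433 × 0.3006 = 0.01032 mol
Let x = n(Na2CO3), y = n(NaCl).
Titrant: 2x = 0.01032;  mass: 105.99x + 58.44y = 0.7254
Solving, x = 5.160 × 10^-3 mol, y = 3.055 × 10^-3 mol
mass of Na2CO3 = 5.160 × 10^-3 × 105.99 = 0.5469 g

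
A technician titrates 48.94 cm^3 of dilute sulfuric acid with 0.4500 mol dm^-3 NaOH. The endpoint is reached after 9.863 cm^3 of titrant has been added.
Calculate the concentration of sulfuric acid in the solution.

H2SO4 + 2 NaOH → Na2SO4 + 2 H2O
n(NaOH) = 0.009863 L × 0.4500 mol/L = 4.438 × 10^-3 mol
From the 1:2 mole ratio, n(H2SO4) = 1/2 × 4.438 × 10^-3 = 2.219 × 10^-3 mol
[H2SO4] = 2.219 × 10^-3 mol / 0.04894 L = 0.04534 mol/L

0.04534 mol/L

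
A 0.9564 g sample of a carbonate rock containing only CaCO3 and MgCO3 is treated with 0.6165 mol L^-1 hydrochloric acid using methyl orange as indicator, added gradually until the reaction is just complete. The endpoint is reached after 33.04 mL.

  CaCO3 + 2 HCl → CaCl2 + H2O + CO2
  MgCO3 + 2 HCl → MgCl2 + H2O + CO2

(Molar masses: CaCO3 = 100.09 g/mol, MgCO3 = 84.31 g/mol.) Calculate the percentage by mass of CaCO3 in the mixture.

64.82 %

n(HCl) = 0.03304 × 0.6165 = 0.02037 mol
Let x = n(CaCO3), y = n(MgCO3).
Titrant: 2x + 2y = 0.02037;  mass: 100.09x + 84.31y = 0.9564
Solving, x = 6.194 × 10^-3 mol, y = 3.991 × 10^-3 mol
mass of CaCO3 = 6.194 × 10^-3 × 100.09 = 0.6199 g
% CaCO3 = 0.6199 / 0.9564 × 100 = 64.82 %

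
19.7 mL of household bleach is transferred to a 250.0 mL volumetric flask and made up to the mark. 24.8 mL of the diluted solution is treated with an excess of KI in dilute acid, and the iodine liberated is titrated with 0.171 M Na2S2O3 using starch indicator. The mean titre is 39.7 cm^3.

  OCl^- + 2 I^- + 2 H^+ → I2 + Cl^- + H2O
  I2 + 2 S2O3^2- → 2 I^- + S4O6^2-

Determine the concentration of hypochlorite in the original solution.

1.74 M

n(S2O3^2-) = 0.0397 × 0.171 = 6.79 × 10^-3 mol
n(I2) = n(S2O3^2-)/2 = 3.39 × 10^-3 mol
n(OCl^-) in the aliquot = 3.39 × 10^-3 mol (1:1 ratio)
[OCl^-]_dilute = 3.39 × 10^-3 / 0.0248 = 0.137 mol/L
[OCl^-]_original = 0.137 × 250.0/19.7 = 1.74 mol/L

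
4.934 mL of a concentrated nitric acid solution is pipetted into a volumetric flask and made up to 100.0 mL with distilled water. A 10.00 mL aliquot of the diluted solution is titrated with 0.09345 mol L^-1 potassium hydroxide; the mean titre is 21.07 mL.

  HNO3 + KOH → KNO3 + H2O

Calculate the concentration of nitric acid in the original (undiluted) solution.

n(KOH) = 0.02107 × 0.09345 = 1.969 × 10^-3 mol
n(HNO3) in the aliquot = 1.969 × 10^-3 mol (1:1 ratio)
[HNO3]_dilute = 1.969 × 10^-3 / 0.01000 = 0.1969 mol/L
Dilution factor = 100.0 / 4.934 = 20.27
[HNO3]_stock = 0.1969 × 20.27 = 3.991 mol/L

3.991 mol/L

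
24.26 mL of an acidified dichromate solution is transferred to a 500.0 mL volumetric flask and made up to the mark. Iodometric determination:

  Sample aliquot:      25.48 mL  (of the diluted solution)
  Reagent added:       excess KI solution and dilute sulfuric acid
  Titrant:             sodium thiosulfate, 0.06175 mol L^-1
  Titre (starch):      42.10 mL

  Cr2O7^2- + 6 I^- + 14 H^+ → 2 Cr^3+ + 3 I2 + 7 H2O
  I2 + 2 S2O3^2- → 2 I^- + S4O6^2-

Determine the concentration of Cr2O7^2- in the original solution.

0.3505 mol/L

n(S2O3^2-) = 0.04210 × 0.06175 = 2.600 × 10^-3 mol
n(I2) = n(S2O3^2-)/2 = 1.300 × 10^-3 mol
From the 1:3 ratio, n(Cr2O7^2-) in the aliquot = 1/3 × 1.300 × 10^-3 = 4.333 × 10^-4 mol
[Cr2O7^2-]_dilute = 4.333 × 10^-4 / 0.02548 = 0.01700 mol/L
[Cr2O7^2-]_original = 0.01700 × 500.0/24.26 = 0.3505 mol/L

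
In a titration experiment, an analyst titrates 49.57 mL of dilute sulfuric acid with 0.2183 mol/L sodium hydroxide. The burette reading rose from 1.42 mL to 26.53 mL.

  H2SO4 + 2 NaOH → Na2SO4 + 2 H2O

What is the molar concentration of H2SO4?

0.05529 mol/L

n(NaOH) = 0.02511 L × 0.2183 mol/L = 5.482 × 10^-3 mol
From the 1:2 mole ratio, n(H2SO4) = 1/2 × 5.482 × 10^-3 = 2.741 × 10^-3 mol
[H2SO4] = 2.741 × 10^-3 mol / 0.04957 L = 0.05529 mol/L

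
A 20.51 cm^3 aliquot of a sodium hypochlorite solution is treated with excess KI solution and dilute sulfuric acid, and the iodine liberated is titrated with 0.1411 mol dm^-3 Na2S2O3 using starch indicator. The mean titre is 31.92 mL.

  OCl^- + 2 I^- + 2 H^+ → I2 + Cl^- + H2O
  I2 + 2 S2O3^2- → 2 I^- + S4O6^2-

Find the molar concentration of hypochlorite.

n(S2O3^2-) = 0.03192 × 0.1411 = 4.504 × 10^-3 mol
n(I2) = n(S2O3^2-)/2 = 2.252 × 10^-3 mol
n(OCl^-) in the aliquot = 2.252 × 10^-3 mol (1:1 ratio)
[OCl^-] = 2.252 × 10^-3 / 0.02051 = 0.1098 mol/L

0.1098 mol/L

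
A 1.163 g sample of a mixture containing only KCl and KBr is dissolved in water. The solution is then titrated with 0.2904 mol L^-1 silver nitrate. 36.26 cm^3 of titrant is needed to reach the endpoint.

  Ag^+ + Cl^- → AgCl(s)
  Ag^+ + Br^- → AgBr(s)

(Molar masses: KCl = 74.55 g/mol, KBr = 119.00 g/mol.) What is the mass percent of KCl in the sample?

12.99 %

n(AgNO3) = 0.03626 × 0.2904 = 0.01053 mol
Let x = n(KCl), y = n(KBr).
Titrant: 1x + 1y = 0.01053;  mass: 74.55x + 119.00y = 1.163
Solving, x = 2.026 × 10^-3 mol, y = 8.504 × 10^-3 mol
mass of KCl = 2.026 × 10^-3 × 74.55 = 0.1510 g
% KCl = 0.1510 / 1.163 × 100 = 12.99 %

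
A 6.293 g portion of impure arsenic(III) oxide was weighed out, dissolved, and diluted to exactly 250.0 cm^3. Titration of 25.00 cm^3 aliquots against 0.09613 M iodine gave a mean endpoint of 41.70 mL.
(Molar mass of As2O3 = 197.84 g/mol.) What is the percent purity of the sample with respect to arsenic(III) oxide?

63.01 %

As2O3 + 2 I2 + 2 H2O → As2O5 + 4 HI
n(I2) per titration = 0.04170 × 0.09613 = 4.009 × 10^-3 mol
From the 1:2 ratio, n(As2O3) in each aliquot = 1/2 × 4.009 × 10^-3 = 2.004 × 10^-3 mol
n(As2O3) in the whole flask = 2.004 × 10^-3 × 250.0/25.00 = 0.02004 mol
mass of As2O3 = 0.02004 × 197.84 = 3.965 g
% As2O3 = 3.965 / 6.293 × 100 = 63.01 %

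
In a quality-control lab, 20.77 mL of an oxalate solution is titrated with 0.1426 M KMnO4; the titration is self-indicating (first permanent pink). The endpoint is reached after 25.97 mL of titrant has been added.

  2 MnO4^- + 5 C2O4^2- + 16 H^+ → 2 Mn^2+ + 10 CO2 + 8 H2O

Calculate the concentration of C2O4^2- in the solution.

n(KMnO4) = 0.02597 L × 0.1426 mol/L = 3.703 × 10^-3 mol
From the 5:2 mole ratio, n(C2O4^2-) = 5/2 × 3.703 × 10^-3 = 9.258 × 10^-3 mol
[C2O4^2-] = 9.258 × 10^-3 mol / 0.02077 L = 0.4458 mol/L

0.4458 M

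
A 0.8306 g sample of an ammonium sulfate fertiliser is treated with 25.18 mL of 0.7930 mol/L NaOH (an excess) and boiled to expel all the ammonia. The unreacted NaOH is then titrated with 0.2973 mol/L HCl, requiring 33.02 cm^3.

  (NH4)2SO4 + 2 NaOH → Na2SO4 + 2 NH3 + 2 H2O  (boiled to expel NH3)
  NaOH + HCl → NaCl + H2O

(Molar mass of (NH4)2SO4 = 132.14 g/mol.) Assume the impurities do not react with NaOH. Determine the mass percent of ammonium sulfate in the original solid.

n(NaOH) added = 0.02518 × 0.7930 = 0.01997 mol
n(HCl) used in back-titration = 0.03302 × 0.2973 = 9.817 × 10^-3 mol
n(NaOH) left over = 9.817 × 10^-3 mol (1:1 ratio)
n(NaOH) consumed by analyte = 0.01997 − 9.817 × 10^-3 = 0.01015 mol
From the 1:2 ratio, n((NH4)2SO4) = 1/2 × 0.01015 = 5.075 × 10^-3 mol
mass of (NH4)2SO4 = 5.075 × 10^-3 × 132.14 = 0.6707 g
% (NH4)2SO4 = 0.6707 / 0.8306 × 100 = 80.75 %

80.75 %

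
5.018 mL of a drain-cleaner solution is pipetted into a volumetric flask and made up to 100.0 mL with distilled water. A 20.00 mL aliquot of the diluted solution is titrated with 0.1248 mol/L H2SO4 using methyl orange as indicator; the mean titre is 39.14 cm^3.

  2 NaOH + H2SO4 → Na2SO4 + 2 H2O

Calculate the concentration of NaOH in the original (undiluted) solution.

n(H2SO4) = 0.03914 × 0.1248 = 4.885 × 10^-3 mol
From the 2:1 ratio, n(NaOH) in the aliquot = 2/1 × 4.885 × 10^-3 = 9.769 × 10^-3 mol
[NaOH]_dilute = 9.769 × 10^-3 / 0.02000 = 0.4885 mol/L
Dilution factor = 100.0 / 5.018 = 19.93
[NaOH]_stock = 0.4885 × 19.93 = 9.734 mol/L

9.734 mol/L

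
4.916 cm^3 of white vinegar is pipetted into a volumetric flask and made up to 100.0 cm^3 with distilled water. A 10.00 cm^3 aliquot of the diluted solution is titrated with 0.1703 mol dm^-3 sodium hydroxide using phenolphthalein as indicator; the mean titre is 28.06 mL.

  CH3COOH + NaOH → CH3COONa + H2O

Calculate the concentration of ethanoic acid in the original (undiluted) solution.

n(NaOH) = 0.02806 × 0.1703 = 4.779 × 10^-3 mol
n(CH3COOH) in the aliquot = 4.779 × 10^-3 mol (1:1 ratio)
[CH3COOH]_dilute = 4.779 × 10^-3 / 0.01000 = 0.4779 mol/L
Dilution factor = 100.0 / 4.916 = 20.34
[CH3COOH]_stock = 0.4779 × 20.34 = 9.721 mol/L

9.721 mol/L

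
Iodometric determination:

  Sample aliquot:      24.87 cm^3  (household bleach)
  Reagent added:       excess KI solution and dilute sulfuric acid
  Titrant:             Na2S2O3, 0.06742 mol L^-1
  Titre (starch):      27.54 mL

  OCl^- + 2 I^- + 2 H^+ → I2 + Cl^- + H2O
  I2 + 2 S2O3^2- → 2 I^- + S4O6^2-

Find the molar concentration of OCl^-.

0.03733 mol/L

n(S2O3^2-) = 0.02754 × 0.06742 = 1.857 × 10^-3 mol
n(I2) = n(S2O3^2-)/2 = 9.284 × 10^-4 mol
n(OCl^-) in the aliquot = 9.284 × 10^-4 mol (1:1 ratio)
[OCl^-] = 9.284 × 10^-4 / 0.02487 = 0.03733 mol/L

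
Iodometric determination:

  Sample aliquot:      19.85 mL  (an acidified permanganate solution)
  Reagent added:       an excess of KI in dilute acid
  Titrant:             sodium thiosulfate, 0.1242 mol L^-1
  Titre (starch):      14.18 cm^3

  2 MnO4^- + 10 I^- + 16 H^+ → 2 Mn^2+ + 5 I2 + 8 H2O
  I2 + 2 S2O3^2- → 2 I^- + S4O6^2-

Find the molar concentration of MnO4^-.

0.01774 mol/L

n(S2O3^2-) = 0.01418 × 0.1242 = 1.761 × 10^-3 mol
n(I2) = n(S2O3^2-)/2 = 8.806 × 10^-4 mol
From the 2:5 ratio, n(MnO4^-) in the aliquot = 2/5 × 8.806 × 10^-4 = 3.522 × 10^-4 mol
[MnO4^-] = 3.522 × 10^-4 / 0.01985 = 0.01774 mol/L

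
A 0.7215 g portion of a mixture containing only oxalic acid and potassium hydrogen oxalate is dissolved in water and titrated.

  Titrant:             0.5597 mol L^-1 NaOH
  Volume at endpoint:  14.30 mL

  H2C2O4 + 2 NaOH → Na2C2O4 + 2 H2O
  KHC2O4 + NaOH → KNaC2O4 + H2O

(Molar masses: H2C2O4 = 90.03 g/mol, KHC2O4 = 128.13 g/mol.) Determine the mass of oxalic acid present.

n(NaOH) = 0.01430 × 0.5597 = 8.004 × 10^-3 mol
Let x = n(H2C2O4), y = n(KHC2O4).
Titrant: 2x + 1y = 8.004 × 10^-3;  mass: 90.03x + 128.13y = 0.7215
Solving, x = 1.829 × 10^-3 mol, y = 4.346 × 10^-3 mol
mass of H2C2O4 = 1.829 × 10^-3 × 90.03 = 0.1647 g

0.1647 g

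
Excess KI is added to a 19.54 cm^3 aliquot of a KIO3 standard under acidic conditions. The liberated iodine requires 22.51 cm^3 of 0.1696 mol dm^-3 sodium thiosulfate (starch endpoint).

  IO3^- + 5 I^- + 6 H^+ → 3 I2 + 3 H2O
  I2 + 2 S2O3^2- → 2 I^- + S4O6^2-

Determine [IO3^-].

n(S2O3^2-) = 0.02251 × 0.1696 = 3.818 × 10^-3 mol
n(I2) = n(S2O3^2-)/2 = 1.909 × 10^-3 mol
From the 1:3 ratio, n(IO3^-) in the aliquot = 1/3 × 1.909 × 10^-3 = 6.363 × 10^-4 mol
[IO3^-] = 6.363 × 10^-4 / 0.01954 = 0.03256 mol/L

0.03256 mol/L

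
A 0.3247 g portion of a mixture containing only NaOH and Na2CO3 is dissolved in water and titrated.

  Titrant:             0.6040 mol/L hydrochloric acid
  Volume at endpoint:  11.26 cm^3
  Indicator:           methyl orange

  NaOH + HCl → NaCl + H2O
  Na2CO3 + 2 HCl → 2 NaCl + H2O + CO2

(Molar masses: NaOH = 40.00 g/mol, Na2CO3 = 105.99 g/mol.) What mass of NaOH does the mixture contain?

0.1100 g

n(HCl) = 0.01126 × 0.6040 = 6.801 × 10^-3 mol
Let x = n(NaOH), y = n(Na2CO3).
Titrant: 1x + 2y = 6.801 × 10^-3;  mass: 40.00x + 105.99y = 0.3247
Solving, x = 2.749 × 10^-3 mol, y = 2.026 × 10^-3 mol
mass of NaOH = 2.749 × 10^-3 × 40.00 = 0.1100 g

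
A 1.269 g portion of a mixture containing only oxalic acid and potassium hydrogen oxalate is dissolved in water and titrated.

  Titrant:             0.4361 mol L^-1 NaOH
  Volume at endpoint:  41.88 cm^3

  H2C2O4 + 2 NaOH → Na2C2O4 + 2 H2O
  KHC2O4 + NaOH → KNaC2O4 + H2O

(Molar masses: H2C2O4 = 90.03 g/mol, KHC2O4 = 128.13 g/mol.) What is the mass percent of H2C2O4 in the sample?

n(NaOH) = 0.04188 × 0.4361 = 0.01826 mol
Let x = n(H2C2O4), y = n(KHC2O4).
Titrant: 2x + 1y = 0.01826;  mass: 90.03x + 128.13y = 1.269
Solving, x = 6.444 × 10^-3 mol, y = 5.376 × 10^-3 mol
mass of H2C2O4 = 6.444 × 10^-3 × 90.03 = 0.5801 g
% H2C2O4 = 0.5801 / 1.269 × 100 = 45.72 %

45.72 %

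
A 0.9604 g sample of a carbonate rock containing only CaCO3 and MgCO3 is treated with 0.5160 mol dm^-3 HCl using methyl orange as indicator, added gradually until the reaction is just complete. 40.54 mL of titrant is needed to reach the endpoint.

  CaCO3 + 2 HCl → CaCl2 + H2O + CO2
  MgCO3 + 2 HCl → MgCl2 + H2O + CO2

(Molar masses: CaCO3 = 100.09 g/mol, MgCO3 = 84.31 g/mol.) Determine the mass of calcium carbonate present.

n(HCl) = 0.04054 × 0.5160 = 0.02092 mol
Let x = n(CaCO3), y = n(MgCO3).
Titrant: 2x + 2y = 0.02092;  mass: 100.09x + 84.31y = 0.9604
Solving, x = 4.979 × 10^-3 mol, y = 5.480 × 10^-3 mol
mass of CaCO3 = 4.979 × 10^-3 × 100.09 = 0.4984 g

0.4984 g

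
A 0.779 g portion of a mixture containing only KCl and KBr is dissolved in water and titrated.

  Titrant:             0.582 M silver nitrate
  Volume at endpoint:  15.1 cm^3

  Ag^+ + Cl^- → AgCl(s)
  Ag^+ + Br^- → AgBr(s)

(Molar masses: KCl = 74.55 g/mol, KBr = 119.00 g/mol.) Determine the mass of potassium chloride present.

0.447 g

n(AgNO3) = 0.0151 × 0.582 = 8.79 × 10^-3 mol
Let x = n(KCl), y = n(KBr).
Titrant: 1x + 1y = 8.79 × 10^-3;  mass: 74.55x + 119.00y = 0.779
Solving, x = 6.00 × 10^-3 mol, y = 2.79 × 10^-3 mol
mass of KCl = 6.00 × 10^-3 × 74.55 = 0.447 g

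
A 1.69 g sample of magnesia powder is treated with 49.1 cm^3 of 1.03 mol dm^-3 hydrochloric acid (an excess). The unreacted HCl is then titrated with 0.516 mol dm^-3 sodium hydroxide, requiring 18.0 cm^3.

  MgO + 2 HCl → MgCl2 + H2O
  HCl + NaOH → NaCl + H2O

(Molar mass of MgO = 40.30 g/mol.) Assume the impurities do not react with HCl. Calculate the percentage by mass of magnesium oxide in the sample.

n(HCl) added = 0.0491 × 1.03 = 0.0506 mol
n(NaOH) used in back-titration = 0.0180 × 0.516 = 9.29 × 10^-3 mol
n(HCl) left over = 9.29 × 10^-3 mol (1:1 ratio)
n(HCl) consumed by analyte = 0.0506 − 9.29 × 10^-3 = 0.0413 mol
From the 1:2 ratio, n(MgO) = 1/2 × 0.0413 = 0.0206 mol
mass of MgO = 0.0206 × 40.30 = 0.832 g
% MgO = 0.832 / 1.69 × 100 = 49.2 %

49.2 %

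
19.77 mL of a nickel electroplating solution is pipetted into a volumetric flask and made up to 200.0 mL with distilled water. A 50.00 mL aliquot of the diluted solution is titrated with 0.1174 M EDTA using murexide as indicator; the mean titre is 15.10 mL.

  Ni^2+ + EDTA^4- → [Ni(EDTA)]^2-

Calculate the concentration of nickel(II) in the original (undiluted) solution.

n(EDTA) = 0.01510 × 0.1174 = 1.773 × 10^-3 mol
n(Ni2+) in the aliquot = 1.773 × 10^-3 mol (1:1 ratio)
[Ni2+]_dilute = 1.773 × 10^-3 / 0.05000 = 0.03545 mol/L
Dilution factor = 200.0 / 19.77 = 10.12
[Ni2+]_stock = 0.03545 × 10.12 = 0.3587 mol/L

0.3587 M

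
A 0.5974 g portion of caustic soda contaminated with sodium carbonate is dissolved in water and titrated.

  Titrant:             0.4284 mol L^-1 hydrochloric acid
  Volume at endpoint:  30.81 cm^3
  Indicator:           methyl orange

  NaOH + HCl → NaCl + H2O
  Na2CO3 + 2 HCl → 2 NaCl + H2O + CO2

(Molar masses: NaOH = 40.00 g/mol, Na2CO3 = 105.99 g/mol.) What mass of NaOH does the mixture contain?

0.3142 g

n(HCl) = 0.03081 × 0.4284 = 0.01320 mol
Let x = n(NaOH), y = n(Na2CO3).
Titrant: 1x + 2y = 0.01320;  mass: 40.00x + 105.99y = 0.5974
Solving, x = 7.855 × 10^-3 mol, y = 2.672 × 10^-3 mol
mass of NaOH = 7.855 × 10^-3 × 40.00 = 0.3142 g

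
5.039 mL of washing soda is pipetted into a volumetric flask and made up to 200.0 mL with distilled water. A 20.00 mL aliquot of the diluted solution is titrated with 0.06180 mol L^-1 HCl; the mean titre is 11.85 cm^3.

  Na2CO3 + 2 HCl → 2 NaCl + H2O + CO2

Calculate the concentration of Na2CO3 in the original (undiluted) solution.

n(HCl) = 0.01185 × 0.06180 = 7.323 × 10^-4 mol
From the 1:2 ratio, n(Na2CO3) in the aliquot = 1/2 × 7.323 × 10^-4 = 3.662 × 10^-4 mol
[Na2CO3]_dilute = 3.662 × 10^-4 / 0.02000 = 0.01831 mol/L
Dilution factor = 200.0 / 5.039 = 39.69
[Na2CO3]_stock = 0.01831 × 39.69 = 0.7267 mol/L

0.7267 mol/L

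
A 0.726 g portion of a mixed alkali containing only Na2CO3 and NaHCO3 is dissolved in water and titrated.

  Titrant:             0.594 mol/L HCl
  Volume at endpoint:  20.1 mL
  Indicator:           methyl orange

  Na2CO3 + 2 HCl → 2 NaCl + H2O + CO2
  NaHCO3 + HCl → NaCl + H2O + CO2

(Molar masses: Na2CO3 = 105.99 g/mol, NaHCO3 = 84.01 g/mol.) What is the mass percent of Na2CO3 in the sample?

65.2 %

n(HCl) = 0.0201 × 0.594 = 0.0119 mol
Let x = n(Na2CO3), y = n(NaHCO3).
Titrant: 2x + 1y = 0.0119;  mass: 105.99x + 84.01y = 0.726
Solving, x = 4.47 × 10^-3 mol, y = 3.01 × 10^-3 mol
mass of Na2CO3 = 4.47 × 10^-3 × 105.99 = 0.473 g
% Na2CO3 = 0.473 / 0.726 × 100 = 65.2 %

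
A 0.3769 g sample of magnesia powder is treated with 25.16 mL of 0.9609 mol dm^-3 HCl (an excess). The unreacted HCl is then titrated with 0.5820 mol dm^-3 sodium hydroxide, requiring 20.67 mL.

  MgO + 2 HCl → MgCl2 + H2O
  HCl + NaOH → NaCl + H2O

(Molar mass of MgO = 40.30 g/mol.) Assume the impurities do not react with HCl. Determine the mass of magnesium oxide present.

n(HCl) added = 0.02516 × 0.9609 = 0.02418 mol
n(NaOH) used in back-titration = 0.02067 × 0.5820 = 0.01203 mol
n(HCl) left over = 0.01203 mol (1:1 ratio)
n(HCl) consumed by analyte = 0.02418 − 0.01203 = 0.01215 mol
From the 1:2 ratio, n(MgO) = 1/2 × 0.01215 = 6.073 × 10^-3 mol
mass of MgO = 6.073 × 10^-3 × 40.30 = 0.2447 g

0.2447 g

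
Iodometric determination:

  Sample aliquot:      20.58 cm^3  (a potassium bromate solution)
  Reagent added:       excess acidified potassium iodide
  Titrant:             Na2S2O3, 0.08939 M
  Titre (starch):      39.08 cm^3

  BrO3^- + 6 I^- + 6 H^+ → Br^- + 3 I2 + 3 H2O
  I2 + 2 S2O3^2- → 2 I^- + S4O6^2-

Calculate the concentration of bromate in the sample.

0.02829 M

n(S2O3^2-) = 0.03908 × 0.08939 = 3.493 × 10^-3 mol
n(I2) = n(S2O3^2-)/2 = 1.747 × 10^-3 mol
From the 1:3 ratio, n(BrO3^-) in the aliquot = 1/3 × 1.747 × 10^-3 = 5.822 × 10^-4 mol
[BrO3^-] = 5.822 × 10^-4 / 0.02058 = 0.02829 mol/L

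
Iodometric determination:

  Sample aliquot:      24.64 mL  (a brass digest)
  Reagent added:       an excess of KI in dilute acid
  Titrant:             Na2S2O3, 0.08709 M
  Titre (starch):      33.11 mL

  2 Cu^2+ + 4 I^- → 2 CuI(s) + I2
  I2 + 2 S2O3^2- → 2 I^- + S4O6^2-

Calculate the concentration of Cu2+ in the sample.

n(S2O3^2-) = 0.03311 × 0.08709 = 2.884 × 10^-3 mol
n(I2) = n(S2O3^2-)/2 = 1.442 × 10^-3 mol
From the 2:1 ratio, n(Cu2+) in the aliquot = 2/1 × 1.442 × 10^-3 = 2.884 × 10^-3 mol
[Cu2+] = 2.884 × 10^-3 / 0.02464 = 0.1170 mol/L

0.1170 M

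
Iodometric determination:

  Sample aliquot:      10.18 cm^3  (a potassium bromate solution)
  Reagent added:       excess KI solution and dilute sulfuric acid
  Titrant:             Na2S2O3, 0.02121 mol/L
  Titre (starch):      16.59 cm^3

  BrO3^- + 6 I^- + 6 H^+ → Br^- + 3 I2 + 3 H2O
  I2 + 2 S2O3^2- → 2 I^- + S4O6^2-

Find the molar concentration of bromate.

n(S2O3^2-) = 0.01659 × 0.02121 = 3.519 × 10^-4 mol
n(I2) = n(S2O3^2-)/2 = 1.759 × 10^-4 mol
From the 1:3 ratio, n(BrO3^-) in the aliquot = 1/3 × 1.759 × 10^-4 = 5.865 × 10^-5 mol
[BrO3^-] = 5.865 × 10^-5 / 0.01018 = 0.005761 mol/L

0.005761 mol/L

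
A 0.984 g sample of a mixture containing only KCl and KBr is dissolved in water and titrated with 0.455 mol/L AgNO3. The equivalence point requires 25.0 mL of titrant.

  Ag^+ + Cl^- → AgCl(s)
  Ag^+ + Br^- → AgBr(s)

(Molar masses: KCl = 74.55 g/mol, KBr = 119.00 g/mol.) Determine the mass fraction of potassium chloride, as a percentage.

63.0 %

n(AgNO3) = 0.0250 × 0.455 = 0.0114 mol
Let x = n(KCl), y = n(KBr).
Titrant: 1x + 1y = 0.0114;  mass: 74.55x + 119.00y = 0.984
Solving, x = 8.32 × 10^-3 mol, y = 3.06 × 10^-3 mol
mass of KCl = 8.32 × 10^-3 × 74.55 = 0.620 g
% KCl = 0.620 / 0.984 × 100 = 63.0 %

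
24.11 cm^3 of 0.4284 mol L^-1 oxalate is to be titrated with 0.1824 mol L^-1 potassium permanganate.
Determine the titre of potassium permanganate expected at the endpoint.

2 MnO4^- + 5 C2O4^2- + 16 H^+ → 2 Mn^2+ + 10 CO2 + 8 H2O
n(C2O4^2-) = 0.02411 L × 0.4284 mol/L = 0.01033 mol
From the 2:5 stoichiometry, n(KMnO4) = 2/5 × 0.01033 = 4.131 × 10^-3 mol
V(KMnO4) = 4.131 × 10^-3 mol / 0.1824 mol/L = 0.02265 L = 22.65 mL

22.65 mL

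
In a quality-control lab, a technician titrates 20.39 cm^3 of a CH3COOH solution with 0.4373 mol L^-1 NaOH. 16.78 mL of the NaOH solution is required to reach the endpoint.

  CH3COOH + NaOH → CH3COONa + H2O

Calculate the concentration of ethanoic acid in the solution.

0.3599 mol/L

n(NaOH) = 0.01678 L × 0.4373 mol/L = 7.338 × 10^-3 mol
n(CH3COOH) = 7.338 × 10^-3 mol (1:1 mole ratio)
[CH3COOH] = 7.338 × 10^-3 mol / 0.02039 L = 0.3599 mol/L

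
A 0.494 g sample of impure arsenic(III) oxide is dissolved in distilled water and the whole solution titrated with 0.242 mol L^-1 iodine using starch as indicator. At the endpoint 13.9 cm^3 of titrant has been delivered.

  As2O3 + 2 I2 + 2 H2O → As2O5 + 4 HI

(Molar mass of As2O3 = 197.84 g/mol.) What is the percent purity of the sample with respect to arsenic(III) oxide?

n(I2) = 0.0139 L × 0.242 mol/L = 3.36 × 10^-3 mol
From the 1:2 ratio, n(As2O3) = 1/2 × 3.36 × 10^-3 = 1.68 × 10^-3 mol
mass of As2O3 = 1.68 × 10^-3 × 197.84 g/mol = 0.333 g
% As2O3 = 0.333 / 0.494 × 100 = 67.4 %

67.4 %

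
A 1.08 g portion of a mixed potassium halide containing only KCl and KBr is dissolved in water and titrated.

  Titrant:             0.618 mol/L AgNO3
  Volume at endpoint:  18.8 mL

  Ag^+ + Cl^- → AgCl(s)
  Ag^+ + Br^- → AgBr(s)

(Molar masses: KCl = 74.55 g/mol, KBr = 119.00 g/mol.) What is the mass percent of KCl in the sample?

47.0 %

n(AgNO3) = 0.0188 × 0.618 = 0.0116 mol
Let x = n(KCl), y = n(KBr).
Titrant: 1x + 1y = 0.0116;  mass: 74.55x + 119.00y = 1.08
Solving, x = 6.81 × 10^-3 mol, y = 4.81 × 10^-3 mol
mass of KCl = 6.81 × 10^-3 × 74.55 = 0.507 g
% KCl = 0.507 / 1.08 × 100 = 47.0 %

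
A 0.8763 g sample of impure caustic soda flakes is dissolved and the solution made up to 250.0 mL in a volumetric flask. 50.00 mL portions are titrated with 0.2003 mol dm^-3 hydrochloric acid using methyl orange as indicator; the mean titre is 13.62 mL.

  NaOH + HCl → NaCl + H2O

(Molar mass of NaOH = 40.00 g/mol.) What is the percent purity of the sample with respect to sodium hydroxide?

n(HCl) per titration = 0.01362 × 0.2003 = 2.728 × 10^-3 mol
n(NaOH) in each aliquot = 2.728 × 10^-3 mol (1:1 ratio)
n(NaOH) in the whole flask = 2.728 × 10^-3 × 250.0/50.00 = 0.01364 mol
mass of NaOH = 0.01364 × 40.00 = 0.5456 g
% NaOH = 0.5456 / 0.8763 × 100 = 62.26 %

62.26 %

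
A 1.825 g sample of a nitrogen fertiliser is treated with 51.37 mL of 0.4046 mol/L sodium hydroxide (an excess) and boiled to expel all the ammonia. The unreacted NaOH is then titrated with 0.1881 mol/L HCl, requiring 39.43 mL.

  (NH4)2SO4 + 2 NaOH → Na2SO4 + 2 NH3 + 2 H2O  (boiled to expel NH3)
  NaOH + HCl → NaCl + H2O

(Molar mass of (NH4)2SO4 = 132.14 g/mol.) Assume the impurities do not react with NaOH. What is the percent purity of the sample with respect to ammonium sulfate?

48.39 %

n(NaOH) added = 0.05137 × 0.4046 = 0.02078 mol
n(HCl) used in back-titration = 0.03943 × 0.1881 = 7.417 × 10^-3 mol
n(NaOH) left over = 7.417 × 10^-3 mol (1:1 ratio)
n(NaOH) consumed by analyte = 0.02078 − 7.417 × 10^-3 = 0.01337 mol
From the 1:2 ratio, n((NH4)2SO4) = 1/2 × 0.01337 = 6.684 × 10^-3 mol
mass of (NH4)2SO4 = 6.684 × 10^-3 × 132.14 = 0.8832 g
% (NH4)2SO4 = 0.8832 / 1.825 × 100 = 48.39 %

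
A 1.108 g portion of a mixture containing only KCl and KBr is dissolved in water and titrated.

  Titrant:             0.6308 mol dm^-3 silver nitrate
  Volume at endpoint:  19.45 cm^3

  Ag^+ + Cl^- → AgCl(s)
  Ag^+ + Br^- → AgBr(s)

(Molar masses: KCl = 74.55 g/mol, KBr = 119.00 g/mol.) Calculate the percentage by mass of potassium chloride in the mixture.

53.28 %

n(AgNO3) = 0.01945 × 0.6308 = 0.01227 mol
Let x = n(KCl), y = n(KBr).
Titrant: 1x + 1y = 0.01227;  mass: 74.55x + 119.00y = 1.108
Solving, x = 7.919 × 10^-3 mol, y = 4.350 × 10^-3 mol
mass of KCl = 7.919 × 10^-3 × 74.55 = 0.5904 g
% KCl = 0.5904 / 1.108 × 100 = 53.28 %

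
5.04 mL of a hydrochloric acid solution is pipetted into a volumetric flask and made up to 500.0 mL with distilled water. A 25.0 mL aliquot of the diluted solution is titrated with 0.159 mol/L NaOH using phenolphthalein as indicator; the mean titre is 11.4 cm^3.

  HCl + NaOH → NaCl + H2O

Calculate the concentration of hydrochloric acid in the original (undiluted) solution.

7.19 mol/L

n(NaOH) = 0.0114 × 0.159 = 1.81 × 10^-3 mol
n(HCl) in the aliquot = 1.81 × 10^-3 mol (1:1 ratio)
[HCl]_dilute = 1.81 × 10^-3 / 0.0250 = 0.0725 mol/L
Dilution factor = 500.0 / 5.04 = 99.21
[HCl]_stock = 0.0725 × 99.21 = 7.19 mol/L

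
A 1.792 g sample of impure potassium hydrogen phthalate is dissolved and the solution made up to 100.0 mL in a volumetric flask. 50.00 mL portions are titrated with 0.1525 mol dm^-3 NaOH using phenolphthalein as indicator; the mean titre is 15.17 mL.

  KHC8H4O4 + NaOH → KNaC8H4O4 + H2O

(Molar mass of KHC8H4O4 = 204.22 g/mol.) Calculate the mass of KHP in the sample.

0.9449 g

n(NaOH) per titration = 0.01517 × 0.1525 = 2.313 × 10^-3 mol
n(KHC8H4O4) in each aliquot = 2.313 × 10^-3 mol (1:1 ratio)
n(KHC8H4O4) in the whole flask = 2.313 × 10^-3 × 100.0/50.00 = 4.627 × 10^-3 mol
mass of KHC8H4O4 = 4.627 × 10^-3 × 204.22 = 0.9449 g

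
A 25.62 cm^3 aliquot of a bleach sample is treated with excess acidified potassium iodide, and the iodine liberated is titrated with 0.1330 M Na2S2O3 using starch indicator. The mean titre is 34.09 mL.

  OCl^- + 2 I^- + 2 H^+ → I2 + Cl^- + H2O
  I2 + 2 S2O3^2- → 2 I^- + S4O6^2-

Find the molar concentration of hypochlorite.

n(S2O3^2-) = 0.03409 × 0.1330 = 4.534 × 10^-3 mol
n(I2) = n(S2O3^2-)/2 = 2.267 × 10^-3 mol
n(OCl^-) in the aliquot = 2.267 × 10^-3 mol (1:1 ratio)
[OCl^-] = 2.267 × 10^-3 / 0.02562 = 0.08848 mol/L

0.08848 M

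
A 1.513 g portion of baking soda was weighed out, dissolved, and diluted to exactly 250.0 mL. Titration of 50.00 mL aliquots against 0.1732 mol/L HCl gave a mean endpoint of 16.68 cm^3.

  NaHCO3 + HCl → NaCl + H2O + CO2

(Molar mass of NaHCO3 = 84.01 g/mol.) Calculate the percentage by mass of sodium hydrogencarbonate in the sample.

n(HCl) per titration = 0.01668 × 0.1732 = 2.889 × 10^-3 mol
n(NaHCO3) in each aliquot = 2.889 × 10^-3 mol (1:1 ratio)
n(NaHCO3) in the whole flask = 2.889 × 10^-3 × 250.0/50.00 = 0.01444 mol
mass of NaHCO3 = 0.01444 × 84.01 = 1.214 g
% NaHCO3 = 1.214 / 1.513 × 100 = 80.21 %

80.21 %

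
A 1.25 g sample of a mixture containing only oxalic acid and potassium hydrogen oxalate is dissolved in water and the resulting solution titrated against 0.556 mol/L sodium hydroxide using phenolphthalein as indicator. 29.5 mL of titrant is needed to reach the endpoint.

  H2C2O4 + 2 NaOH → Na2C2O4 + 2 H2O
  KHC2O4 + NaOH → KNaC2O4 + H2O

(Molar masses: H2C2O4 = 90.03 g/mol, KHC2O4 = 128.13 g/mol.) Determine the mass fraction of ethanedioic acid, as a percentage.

36.9 %

n(NaOH) = 0.0295 × 0.556 = 0.0164 mol
Let x = n(H2C2O4), y = n(KHC2O4).
Titrant: 2x + 1y = 0.0164;  mass: 90.03x + 128.13y = 1.25
Solving, x = 5.12 × 10^-3 mol, y = 6.16 × 10^-3 mol
mass of H2C2O4 = 5.12 × 10^-3 × 90.03 = 0.461 g
% H2C2O4 = 0.461 / 1.25 × 100 = 36.9 %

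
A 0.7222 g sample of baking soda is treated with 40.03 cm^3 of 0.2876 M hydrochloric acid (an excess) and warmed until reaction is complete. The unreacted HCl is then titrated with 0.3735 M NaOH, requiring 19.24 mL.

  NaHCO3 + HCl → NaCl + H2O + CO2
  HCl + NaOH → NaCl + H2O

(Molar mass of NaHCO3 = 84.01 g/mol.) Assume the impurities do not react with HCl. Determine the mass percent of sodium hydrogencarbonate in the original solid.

n(HCl) added = 0.04003 × 0.2876 = 0.01151 mol
n(NaOH) used in back-titration = 0.01924 × 0.3735 = 7.186 × 10^-3 mol
n(HCl) left over = 7.186 × 10^-3 mol (1:1 ratio)
n(HCl) consumed by analyte = 0.01151 − 7.186 × 10^-3 = 4.326 × 10^-3 mol
n(NaHCO3) = 4.326 × 10^-3 mol (1:1 ratio)
mass of NaHCO3 = 4.326 × 10^-3 × 84.01 = 0.3635 g
% NaHCO3 = 0.3635 / 0.7222 × 100 = 50.33 %

50.33 %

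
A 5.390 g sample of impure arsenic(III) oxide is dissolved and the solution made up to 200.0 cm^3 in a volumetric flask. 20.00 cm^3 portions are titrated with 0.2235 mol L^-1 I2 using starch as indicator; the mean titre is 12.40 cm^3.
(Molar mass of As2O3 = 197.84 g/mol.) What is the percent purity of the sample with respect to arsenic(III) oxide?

As2O3 + 2 I2 + 2 H2O → As2O5 + 4 HI
n(I2) per titration = 0.01240 × 0.2235 = 2.771 × 10^-3 mol
From the 1:2 ratio, n(As2O3) in each aliquot = 1/2 × 2.771 × 10^-3 = 1.386 × 10^-3 mol
n(As2O3) in the whole flask = 1.386 × 10^-3 × 200.0/20.00 = 0.01386 mol
mass of As2O3 = 0.01386 × 197.84 = 2.741 g
% As2O3 = 2.741 / 5.390 × 100 = 50.86 %

50.86 %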